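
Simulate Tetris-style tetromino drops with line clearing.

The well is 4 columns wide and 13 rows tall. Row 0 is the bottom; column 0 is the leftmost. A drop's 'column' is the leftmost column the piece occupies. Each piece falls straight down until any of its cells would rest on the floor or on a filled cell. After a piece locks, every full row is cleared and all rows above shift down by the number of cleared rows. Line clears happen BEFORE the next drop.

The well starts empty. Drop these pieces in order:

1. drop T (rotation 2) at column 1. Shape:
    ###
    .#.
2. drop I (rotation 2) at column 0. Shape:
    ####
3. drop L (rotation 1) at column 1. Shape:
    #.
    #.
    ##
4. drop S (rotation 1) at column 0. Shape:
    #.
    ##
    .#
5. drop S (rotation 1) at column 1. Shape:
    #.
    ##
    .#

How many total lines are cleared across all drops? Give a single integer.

Answer: 1

Derivation:
Drop 1: T rot2 at col 1 lands with bottom-row=0; cleared 0 line(s) (total 0); column heights now [0 2 2 2], max=2
Drop 2: I rot2 at col 0 lands with bottom-row=2; cleared 1 line(s) (total 1); column heights now [0 2 2 2], max=2
Drop 3: L rot1 at col 1 lands with bottom-row=2; cleared 0 line(s) (total 1); column heights now [0 5 3 2], max=5
Drop 4: S rot1 at col 0 lands with bottom-row=5; cleared 0 line(s) (total 1); column heights now [8 7 3 2], max=8
Drop 5: S rot1 at col 1 lands with bottom-row=6; cleared 0 line(s) (total 1); column heights now [8 9 8 2], max=9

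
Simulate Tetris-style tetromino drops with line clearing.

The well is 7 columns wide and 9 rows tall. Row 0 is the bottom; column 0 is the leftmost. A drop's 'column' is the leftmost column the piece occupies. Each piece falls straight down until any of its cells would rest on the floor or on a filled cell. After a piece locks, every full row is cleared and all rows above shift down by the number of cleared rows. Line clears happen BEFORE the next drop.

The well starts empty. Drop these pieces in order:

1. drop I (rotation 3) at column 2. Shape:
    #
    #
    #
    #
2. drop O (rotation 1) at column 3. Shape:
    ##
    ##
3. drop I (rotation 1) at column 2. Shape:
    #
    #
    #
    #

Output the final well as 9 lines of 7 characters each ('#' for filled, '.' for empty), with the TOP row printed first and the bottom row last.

Drop 1: I rot3 at col 2 lands with bottom-row=0; cleared 0 line(s) (total 0); column heights now [0 0 4 0 0 0 0], max=4
Drop 2: O rot1 at col 3 lands with bottom-row=0; cleared 0 line(s) (total 0); column heights now [0 0 4 2 2 0 0], max=4
Drop 3: I rot1 at col 2 lands with bottom-row=4; cleared 0 line(s) (total 0); column heights now [0 0 8 2 2 0 0], max=8

Answer: .......
..#....
..#....
..#....
..#....
..#....
..#....
..###..
..###..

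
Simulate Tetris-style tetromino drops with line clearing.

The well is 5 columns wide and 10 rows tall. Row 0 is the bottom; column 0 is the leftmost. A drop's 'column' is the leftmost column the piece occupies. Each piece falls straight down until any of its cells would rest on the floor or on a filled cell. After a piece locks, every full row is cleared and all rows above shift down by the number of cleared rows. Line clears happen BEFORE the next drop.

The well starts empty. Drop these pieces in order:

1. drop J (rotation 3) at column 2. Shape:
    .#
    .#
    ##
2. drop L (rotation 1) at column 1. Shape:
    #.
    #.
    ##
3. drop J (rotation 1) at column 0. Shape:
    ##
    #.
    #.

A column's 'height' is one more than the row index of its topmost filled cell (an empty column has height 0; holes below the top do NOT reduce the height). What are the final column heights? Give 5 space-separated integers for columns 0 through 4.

Drop 1: J rot3 at col 2 lands with bottom-row=0; cleared 0 line(s) (total 0); column heights now [0 0 1 3 0], max=3
Drop 2: L rot1 at col 1 lands with bottom-row=1; cleared 0 line(s) (total 0); column heights now [0 4 2 3 0], max=4
Drop 3: J rot1 at col 0 lands with bottom-row=2; cleared 0 line(s) (total 0); column heights now [5 5 2 3 0], max=5

Answer: 5 5 2 3 0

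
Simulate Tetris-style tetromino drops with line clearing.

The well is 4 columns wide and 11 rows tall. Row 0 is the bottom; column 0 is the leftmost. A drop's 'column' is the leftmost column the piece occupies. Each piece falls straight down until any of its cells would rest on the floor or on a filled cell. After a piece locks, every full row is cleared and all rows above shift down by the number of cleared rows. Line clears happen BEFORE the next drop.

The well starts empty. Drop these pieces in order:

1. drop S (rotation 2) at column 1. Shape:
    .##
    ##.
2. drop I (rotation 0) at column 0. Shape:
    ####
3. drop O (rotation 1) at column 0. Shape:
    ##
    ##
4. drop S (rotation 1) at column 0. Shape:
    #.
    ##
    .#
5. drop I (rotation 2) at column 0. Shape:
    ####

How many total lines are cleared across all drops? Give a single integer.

Answer: 3

Derivation:
Drop 1: S rot2 at col 1 lands with bottom-row=0; cleared 0 line(s) (total 0); column heights now [0 1 2 2], max=2
Drop 2: I rot0 at col 0 lands with bottom-row=2; cleared 1 line(s) (total 1); column heights now [0 1 2 2], max=2
Drop 3: O rot1 at col 0 lands with bottom-row=1; cleared 1 line(s) (total 2); column heights now [2 2 1 0], max=2
Drop 4: S rot1 at col 0 lands with bottom-row=2; cleared 0 line(s) (total 2); column heights now [5 4 1 0], max=5
Drop 5: I rot2 at col 0 lands with bottom-row=5; cleared 1 line(s) (total 3); column heights now [5 4 1 0], max=5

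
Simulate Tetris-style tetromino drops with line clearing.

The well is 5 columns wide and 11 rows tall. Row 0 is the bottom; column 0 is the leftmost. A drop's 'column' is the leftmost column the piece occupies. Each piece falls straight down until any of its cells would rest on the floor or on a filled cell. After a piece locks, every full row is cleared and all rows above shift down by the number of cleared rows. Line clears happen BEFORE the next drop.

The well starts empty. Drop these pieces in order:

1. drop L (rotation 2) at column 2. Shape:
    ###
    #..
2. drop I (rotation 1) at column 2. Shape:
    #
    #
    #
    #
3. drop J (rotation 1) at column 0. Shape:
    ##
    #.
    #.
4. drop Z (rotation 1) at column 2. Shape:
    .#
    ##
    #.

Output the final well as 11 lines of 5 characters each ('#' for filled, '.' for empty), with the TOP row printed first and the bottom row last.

Drop 1: L rot2 at col 2 lands with bottom-row=0; cleared 0 line(s) (total 0); column heights now [0 0 2 2 2], max=2
Drop 2: I rot1 at col 2 lands with bottom-row=2; cleared 0 line(s) (total 0); column heights now [0 0 6 2 2], max=6
Drop 3: J rot1 at col 0 lands with bottom-row=0; cleared 0 line(s) (total 0); column heights now [3 3 6 2 2], max=6
Drop 4: Z rot1 at col 2 lands with bottom-row=6; cleared 0 line(s) (total 0); column heights now [3 3 8 9 2], max=9

Answer: .....
.....
...#.
..##.
..#..
..#..
..#..
..#..
###..
#.###
#.#..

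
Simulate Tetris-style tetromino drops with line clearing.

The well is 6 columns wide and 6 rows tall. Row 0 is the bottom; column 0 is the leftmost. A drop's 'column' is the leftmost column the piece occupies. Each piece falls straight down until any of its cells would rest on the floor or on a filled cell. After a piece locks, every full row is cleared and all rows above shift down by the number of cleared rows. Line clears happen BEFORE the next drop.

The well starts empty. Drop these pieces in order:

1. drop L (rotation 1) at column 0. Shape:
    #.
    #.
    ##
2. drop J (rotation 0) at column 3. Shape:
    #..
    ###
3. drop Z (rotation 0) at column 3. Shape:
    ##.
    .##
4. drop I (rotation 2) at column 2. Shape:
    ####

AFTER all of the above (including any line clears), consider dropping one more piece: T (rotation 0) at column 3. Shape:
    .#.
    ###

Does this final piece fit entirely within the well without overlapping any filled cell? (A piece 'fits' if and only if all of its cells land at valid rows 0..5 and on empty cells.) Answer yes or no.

Answer: yes

Derivation:
Drop 1: L rot1 at col 0 lands with bottom-row=0; cleared 0 line(s) (total 0); column heights now [3 1 0 0 0 0], max=3
Drop 2: J rot0 at col 3 lands with bottom-row=0; cleared 0 line(s) (total 0); column heights now [3 1 0 2 1 1], max=3
Drop 3: Z rot0 at col 3 lands with bottom-row=1; cleared 0 line(s) (total 0); column heights now [3 1 0 3 3 2], max=3
Drop 4: I rot2 at col 2 lands with bottom-row=3; cleared 0 line(s) (total 0); column heights now [3 1 4 4 4 4], max=4
Test piece T rot0 at col 3 (width 3): heights before test = [3 1 4 4 4 4]; fits = True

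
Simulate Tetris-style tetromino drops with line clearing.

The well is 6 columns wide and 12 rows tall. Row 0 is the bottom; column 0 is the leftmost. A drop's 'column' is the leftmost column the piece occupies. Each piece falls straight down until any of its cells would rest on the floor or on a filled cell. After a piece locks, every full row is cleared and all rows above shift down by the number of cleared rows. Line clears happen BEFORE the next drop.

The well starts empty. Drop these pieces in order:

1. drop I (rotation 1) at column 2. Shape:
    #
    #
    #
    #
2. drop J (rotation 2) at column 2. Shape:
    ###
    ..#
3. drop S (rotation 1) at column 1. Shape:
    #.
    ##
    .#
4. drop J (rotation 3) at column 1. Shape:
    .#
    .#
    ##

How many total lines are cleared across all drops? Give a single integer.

Drop 1: I rot1 at col 2 lands with bottom-row=0; cleared 0 line(s) (total 0); column heights now [0 0 4 0 0 0], max=4
Drop 2: J rot2 at col 2 lands with bottom-row=3; cleared 0 line(s) (total 0); column heights now [0 0 5 5 5 0], max=5
Drop 3: S rot1 at col 1 lands with bottom-row=5; cleared 0 line(s) (total 0); column heights now [0 8 7 5 5 0], max=8
Drop 4: J rot3 at col 1 lands with bottom-row=8; cleared 0 line(s) (total 0); column heights now [0 9 11 5 5 0], max=11

Answer: 0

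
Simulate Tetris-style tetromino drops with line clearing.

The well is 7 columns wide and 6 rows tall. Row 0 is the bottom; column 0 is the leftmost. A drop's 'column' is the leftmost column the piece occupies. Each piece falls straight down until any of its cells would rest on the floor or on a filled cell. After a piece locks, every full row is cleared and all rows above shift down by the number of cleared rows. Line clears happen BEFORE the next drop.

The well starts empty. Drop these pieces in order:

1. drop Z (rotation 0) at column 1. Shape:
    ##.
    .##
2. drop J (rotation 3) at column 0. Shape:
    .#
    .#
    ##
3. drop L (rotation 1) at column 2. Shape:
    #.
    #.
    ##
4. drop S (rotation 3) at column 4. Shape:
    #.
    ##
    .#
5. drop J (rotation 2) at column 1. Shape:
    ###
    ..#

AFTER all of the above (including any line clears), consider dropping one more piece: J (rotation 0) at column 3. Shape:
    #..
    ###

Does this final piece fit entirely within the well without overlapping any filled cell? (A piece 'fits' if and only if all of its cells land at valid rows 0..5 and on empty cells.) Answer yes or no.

Drop 1: Z rot0 at col 1 lands with bottom-row=0; cleared 0 line(s) (total 0); column heights now [0 2 2 1 0 0 0], max=2
Drop 2: J rot3 at col 0 lands with bottom-row=2; cleared 0 line(s) (total 0); column heights now [3 5 2 1 0 0 0], max=5
Drop 3: L rot1 at col 2 lands with bottom-row=2; cleared 0 line(s) (total 0); column heights now [3 5 5 3 0 0 0], max=5
Drop 4: S rot3 at col 4 lands with bottom-row=0; cleared 0 line(s) (total 0); column heights now [3 5 5 3 3 2 0], max=5
Drop 5: J rot2 at col 1 lands with bottom-row=4; cleared 0 line(s) (total 0); column heights now [3 6 6 6 3 2 0], max=6
Test piece J rot0 at col 3 (width 3): heights before test = [3 6 6 6 3 2 0]; fits = False

Answer: no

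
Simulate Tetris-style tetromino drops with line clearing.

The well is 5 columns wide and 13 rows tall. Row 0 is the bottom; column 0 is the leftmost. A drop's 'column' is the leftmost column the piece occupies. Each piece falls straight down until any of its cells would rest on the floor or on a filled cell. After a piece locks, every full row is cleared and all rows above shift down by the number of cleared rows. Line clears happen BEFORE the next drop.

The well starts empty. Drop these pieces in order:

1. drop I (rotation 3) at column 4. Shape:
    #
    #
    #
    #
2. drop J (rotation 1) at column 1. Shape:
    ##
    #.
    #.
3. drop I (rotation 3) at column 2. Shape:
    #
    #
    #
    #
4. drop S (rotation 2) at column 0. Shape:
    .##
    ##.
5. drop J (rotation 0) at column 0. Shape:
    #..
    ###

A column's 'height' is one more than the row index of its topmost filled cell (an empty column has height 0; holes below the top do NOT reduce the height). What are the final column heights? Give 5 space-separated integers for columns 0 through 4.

Drop 1: I rot3 at col 4 lands with bottom-row=0; cleared 0 line(s) (total 0); column heights now [0 0 0 0 4], max=4
Drop 2: J rot1 at col 1 lands with bottom-row=0; cleared 0 line(s) (total 0); column heights now [0 3 3 0 4], max=4
Drop 3: I rot3 at col 2 lands with bottom-row=3; cleared 0 line(s) (total 0); column heights now [0 3 7 0 4], max=7
Drop 4: S rot2 at col 0 lands with bottom-row=6; cleared 0 line(s) (total 0); column heights now [7 8 8 0 4], max=8
Drop 5: J rot0 at col 0 lands with bottom-row=8; cleared 0 line(s) (total 0); column heights now [10 9 9 0 4], max=10

Answer: 10 9 9 0 4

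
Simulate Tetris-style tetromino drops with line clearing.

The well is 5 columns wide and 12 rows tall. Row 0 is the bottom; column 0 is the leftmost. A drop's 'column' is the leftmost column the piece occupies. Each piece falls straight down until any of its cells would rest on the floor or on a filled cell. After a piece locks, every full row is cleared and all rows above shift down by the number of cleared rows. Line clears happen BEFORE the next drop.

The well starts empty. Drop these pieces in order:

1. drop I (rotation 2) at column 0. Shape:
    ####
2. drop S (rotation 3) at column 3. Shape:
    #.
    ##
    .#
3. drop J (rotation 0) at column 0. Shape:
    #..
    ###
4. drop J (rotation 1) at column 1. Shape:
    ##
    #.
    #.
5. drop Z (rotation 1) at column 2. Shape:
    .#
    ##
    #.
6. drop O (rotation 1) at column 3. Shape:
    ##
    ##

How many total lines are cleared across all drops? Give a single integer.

Answer: 2

Derivation:
Drop 1: I rot2 at col 0 lands with bottom-row=0; cleared 0 line(s) (total 0); column heights now [1 1 1 1 0], max=1
Drop 2: S rot3 at col 3 lands with bottom-row=0; cleared 1 line(s) (total 1); column heights now [0 0 0 2 1], max=2
Drop 3: J rot0 at col 0 lands with bottom-row=0; cleared 1 line(s) (total 2); column heights now [1 0 0 1 0], max=1
Drop 4: J rot1 at col 1 lands with bottom-row=0; cleared 0 line(s) (total 2); column heights now [1 3 3 1 0], max=3
Drop 5: Z rot1 at col 2 lands with bottom-row=3; cleared 0 line(s) (total 2); column heights now [1 3 5 6 0], max=6
Drop 6: O rot1 at col 3 lands with bottom-row=6; cleared 0 line(s) (total 2); column heights now [1 3 5 8 8], max=8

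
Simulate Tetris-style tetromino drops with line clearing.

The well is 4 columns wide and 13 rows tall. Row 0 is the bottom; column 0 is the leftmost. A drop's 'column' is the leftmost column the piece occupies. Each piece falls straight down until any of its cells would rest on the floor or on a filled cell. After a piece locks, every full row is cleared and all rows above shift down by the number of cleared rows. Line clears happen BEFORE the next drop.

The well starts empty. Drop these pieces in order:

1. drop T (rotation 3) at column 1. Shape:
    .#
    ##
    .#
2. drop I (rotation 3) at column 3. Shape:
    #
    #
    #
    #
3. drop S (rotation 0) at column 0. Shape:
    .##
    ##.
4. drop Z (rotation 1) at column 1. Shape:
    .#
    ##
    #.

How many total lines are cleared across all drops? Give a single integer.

Answer: 1

Derivation:
Drop 1: T rot3 at col 1 lands with bottom-row=0; cleared 0 line(s) (total 0); column heights now [0 2 3 0], max=3
Drop 2: I rot3 at col 3 lands with bottom-row=0; cleared 0 line(s) (total 0); column heights now [0 2 3 4], max=4
Drop 3: S rot0 at col 0 lands with bottom-row=2; cleared 1 line(s) (total 1); column heights now [0 3 3 3], max=3
Drop 4: Z rot1 at col 1 lands with bottom-row=3; cleared 0 line(s) (total 1); column heights now [0 5 6 3], max=6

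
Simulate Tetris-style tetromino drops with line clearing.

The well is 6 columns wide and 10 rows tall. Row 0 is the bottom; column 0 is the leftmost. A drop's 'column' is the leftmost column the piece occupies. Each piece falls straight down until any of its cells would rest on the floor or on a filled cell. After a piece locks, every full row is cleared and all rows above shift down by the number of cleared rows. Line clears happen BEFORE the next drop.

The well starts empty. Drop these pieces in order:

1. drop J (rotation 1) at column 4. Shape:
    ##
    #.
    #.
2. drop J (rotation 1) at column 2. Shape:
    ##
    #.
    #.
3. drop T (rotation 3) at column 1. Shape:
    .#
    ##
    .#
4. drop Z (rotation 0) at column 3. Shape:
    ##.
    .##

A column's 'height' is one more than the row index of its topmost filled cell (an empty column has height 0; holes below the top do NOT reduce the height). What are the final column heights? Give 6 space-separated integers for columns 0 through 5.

Answer: 0 5 6 5 5 4

Derivation:
Drop 1: J rot1 at col 4 lands with bottom-row=0; cleared 0 line(s) (total 0); column heights now [0 0 0 0 3 3], max=3
Drop 2: J rot1 at col 2 lands with bottom-row=0; cleared 0 line(s) (total 0); column heights now [0 0 3 3 3 3], max=3
Drop 3: T rot3 at col 1 lands with bottom-row=3; cleared 0 line(s) (total 0); column heights now [0 5 6 3 3 3], max=6
Drop 4: Z rot0 at col 3 lands with bottom-row=3; cleared 0 line(s) (total 0); column heights now [0 5 6 5 5 4], max=6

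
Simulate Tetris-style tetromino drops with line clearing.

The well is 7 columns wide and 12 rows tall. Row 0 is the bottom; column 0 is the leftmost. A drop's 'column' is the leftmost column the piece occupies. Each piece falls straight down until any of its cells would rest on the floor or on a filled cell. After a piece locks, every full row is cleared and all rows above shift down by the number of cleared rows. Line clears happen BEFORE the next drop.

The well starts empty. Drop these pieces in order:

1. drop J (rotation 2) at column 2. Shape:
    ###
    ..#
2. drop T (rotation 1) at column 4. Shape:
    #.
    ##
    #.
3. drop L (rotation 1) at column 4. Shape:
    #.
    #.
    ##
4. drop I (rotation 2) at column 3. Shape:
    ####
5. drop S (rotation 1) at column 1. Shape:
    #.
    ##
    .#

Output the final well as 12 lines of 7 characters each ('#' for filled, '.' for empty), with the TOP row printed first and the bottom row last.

Drop 1: J rot2 at col 2 lands with bottom-row=0; cleared 0 line(s) (total 0); column heights now [0 0 2 2 2 0 0], max=2
Drop 2: T rot1 at col 4 lands with bottom-row=2; cleared 0 line(s) (total 0); column heights now [0 0 2 2 5 4 0], max=5
Drop 3: L rot1 at col 4 lands with bottom-row=5; cleared 0 line(s) (total 0); column heights now [0 0 2 2 8 6 0], max=8
Drop 4: I rot2 at col 3 lands with bottom-row=8; cleared 0 line(s) (total 0); column heights now [0 0 2 9 9 9 9], max=9
Drop 5: S rot1 at col 1 lands with bottom-row=2; cleared 0 line(s) (total 0); column heights now [0 5 4 9 9 9 9], max=9

Answer: .......
.......
.......
...####
....#..
....#..
....##.
.#..#..
.##.##.
..#.#..
..###..
....#..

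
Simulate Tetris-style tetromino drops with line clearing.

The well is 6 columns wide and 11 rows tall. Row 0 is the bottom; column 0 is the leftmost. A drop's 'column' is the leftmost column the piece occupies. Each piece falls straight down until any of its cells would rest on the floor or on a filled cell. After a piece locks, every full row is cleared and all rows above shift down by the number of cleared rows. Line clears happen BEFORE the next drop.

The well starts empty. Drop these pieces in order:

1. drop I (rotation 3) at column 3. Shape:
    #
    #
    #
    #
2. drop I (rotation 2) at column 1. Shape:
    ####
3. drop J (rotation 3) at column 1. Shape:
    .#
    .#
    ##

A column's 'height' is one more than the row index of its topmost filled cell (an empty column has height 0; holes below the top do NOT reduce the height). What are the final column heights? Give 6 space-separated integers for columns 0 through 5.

Answer: 0 6 8 5 5 0

Derivation:
Drop 1: I rot3 at col 3 lands with bottom-row=0; cleared 0 line(s) (total 0); column heights now [0 0 0 4 0 0], max=4
Drop 2: I rot2 at col 1 lands with bottom-row=4; cleared 0 line(s) (total 0); column heights now [0 5 5 5 5 0], max=5
Drop 3: J rot3 at col 1 lands with bottom-row=5; cleared 0 line(s) (total 0); column heights now [0 6 8 5 5 0], max=8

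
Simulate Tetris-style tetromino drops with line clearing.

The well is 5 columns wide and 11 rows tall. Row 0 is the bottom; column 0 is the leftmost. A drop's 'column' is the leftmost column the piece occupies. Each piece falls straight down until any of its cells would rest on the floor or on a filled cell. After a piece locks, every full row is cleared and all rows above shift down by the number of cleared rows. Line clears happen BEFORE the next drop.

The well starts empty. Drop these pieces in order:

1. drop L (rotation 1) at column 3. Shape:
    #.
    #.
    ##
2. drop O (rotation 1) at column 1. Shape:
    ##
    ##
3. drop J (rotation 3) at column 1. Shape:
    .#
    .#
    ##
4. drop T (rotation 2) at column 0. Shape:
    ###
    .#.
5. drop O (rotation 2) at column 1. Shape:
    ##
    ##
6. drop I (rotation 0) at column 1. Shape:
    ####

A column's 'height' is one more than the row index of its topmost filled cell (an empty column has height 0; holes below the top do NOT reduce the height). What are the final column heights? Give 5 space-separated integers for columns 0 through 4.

Drop 1: L rot1 at col 3 lands with bottom-row=0; cleared 0 line(s) (total 0); column heights now [0 0 0 3 1], max=3
Drop 2: O rot1 at col 1 lands with bottom-row=0; cleared 0 line(s) (total 0); column heights now [0 2 2 3 1], max=3
Drop 3: J rot3 at col 1 lands with bottom-row=2; cleared 0 line(s) (total 0); column heights now [0 3 5 3 1], max=5
Drop 4: T rot2 at col 0 lands with bottom-row=4; cleared 0 line(s) (total 0); column heights now [6 6 6 3 1], max=6
Drop 5: O rot2 at col 1 lands with bottom-row=6; cleared 0 line(s) (total 0); column heights now [6 8 8 3 1], max=8
Drop 6: I rot0 at col 1 lands with bottom-row=8; cleared 0 line(s) (total 0); column heights now [6 9 9 9 9], max=9

Answer: 6 9 9 9 9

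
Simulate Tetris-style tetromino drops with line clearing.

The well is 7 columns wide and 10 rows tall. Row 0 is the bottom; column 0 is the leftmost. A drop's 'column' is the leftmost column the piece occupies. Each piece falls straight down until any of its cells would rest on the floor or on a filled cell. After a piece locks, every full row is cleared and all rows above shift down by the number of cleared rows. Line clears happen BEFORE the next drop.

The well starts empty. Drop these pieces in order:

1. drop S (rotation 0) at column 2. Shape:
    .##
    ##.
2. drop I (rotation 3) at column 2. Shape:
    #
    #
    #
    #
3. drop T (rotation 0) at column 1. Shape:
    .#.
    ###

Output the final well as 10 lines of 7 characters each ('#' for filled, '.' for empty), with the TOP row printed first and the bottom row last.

Drop 1: S rot0 at col 2 lands with bottom-row=0; cleared 0 line(s) (total 0); column heights now [0 0 1 2 2 0 0], max=2
Drop 2: I rot3 at col 2 lands with bottom-row=1; cleared 0 line(s) (total 0); column heights now [0 0 5 2 2 0 0], max=5
Drop 3: T rot0 at col 1 lands with bottom-row=5; cleared 0 line(s) (total 0); column heights now [0 6 7 6 2 0 0], max=7

Answer: .......
.......
.......
..#....
.###...
..#....
..#....
..#....
..###..
..##...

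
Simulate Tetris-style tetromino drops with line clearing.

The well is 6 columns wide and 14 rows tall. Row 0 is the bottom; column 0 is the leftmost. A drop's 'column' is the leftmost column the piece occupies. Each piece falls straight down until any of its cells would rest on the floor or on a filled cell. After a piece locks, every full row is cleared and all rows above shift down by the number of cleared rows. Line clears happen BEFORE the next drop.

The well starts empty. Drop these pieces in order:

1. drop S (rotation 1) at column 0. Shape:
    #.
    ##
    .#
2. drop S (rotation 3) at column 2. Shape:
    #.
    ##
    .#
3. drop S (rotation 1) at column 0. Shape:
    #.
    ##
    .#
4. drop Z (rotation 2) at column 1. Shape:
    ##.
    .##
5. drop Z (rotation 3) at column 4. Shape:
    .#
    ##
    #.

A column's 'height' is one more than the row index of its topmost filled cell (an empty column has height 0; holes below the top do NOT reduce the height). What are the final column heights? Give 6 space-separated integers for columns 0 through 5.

Answer: 4 4 4 3 1 2

Derivation:
Drop 1: S rot1 at col 0 lands with bottom-row=0; cleared 0 line(s) (total 0); column heights now [3 2 0 0 0 0], max=3
Drop 2: S rot3 at col 2 lands with bottom-row=0; cleared 0 line(s) (total 0); column heights now [3 2 3 2 0 0], max=3
Drop 3: S rot1 at col 0 lands with bottom-row=2; cleared 0 line(s) (total 0); column heights now [5 4 3 2 0 0], max=5
Drop 4: Z rot2 at col 1 lands with bottom-row=3; cleared 0 line(s) (total 0); column heights now [5 5 5 4 0 0], max=5
Drop 5: Z rot3 at col 4 lands with bottom-row=0; cleared 1 line(s) (total 1); column heights now [4 4 4 3 1 2], max=4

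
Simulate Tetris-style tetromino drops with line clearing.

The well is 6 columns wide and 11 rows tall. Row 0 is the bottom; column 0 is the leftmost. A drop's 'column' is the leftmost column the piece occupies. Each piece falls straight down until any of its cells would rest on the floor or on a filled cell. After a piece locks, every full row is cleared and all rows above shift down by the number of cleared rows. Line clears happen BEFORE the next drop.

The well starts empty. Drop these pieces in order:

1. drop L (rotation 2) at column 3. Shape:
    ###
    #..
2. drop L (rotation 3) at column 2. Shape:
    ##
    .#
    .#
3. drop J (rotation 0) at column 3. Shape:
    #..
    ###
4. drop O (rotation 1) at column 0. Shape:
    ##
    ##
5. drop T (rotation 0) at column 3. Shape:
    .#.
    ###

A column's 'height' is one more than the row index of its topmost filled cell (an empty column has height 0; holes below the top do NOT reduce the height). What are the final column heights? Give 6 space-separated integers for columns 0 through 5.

Drop 1: L rot2 at col 3 lands with bottom-row=0; cleared 0 line(s) (total 0); column heights now [0 0 0 2 2 2], max=2
Drop 2: L rot3 at col 2 lands with bottom-row=2; cleared 0 line(s) (total 0); column heights now [0 0 5 5 2 2], max=5
Drop 3: J rot0 at col 3 lands with bottom-row=5; cleared 0 line(s) (total 0); column heights now [0 0 5 7 6 6], max=7
Drop 4: O rot1 at col 0 lands with bottom-row=0; cleared 0 line(s) (total 0); column heights now [2 2 5 7 6 6], max=7
Drop 5: T rot0 at col 3 lands with bottom-row=7; cleared 0 line(s) (total 0); column heights now [2 2 5 8 9 8], max=9

Answer: 2 2 5 8 9 8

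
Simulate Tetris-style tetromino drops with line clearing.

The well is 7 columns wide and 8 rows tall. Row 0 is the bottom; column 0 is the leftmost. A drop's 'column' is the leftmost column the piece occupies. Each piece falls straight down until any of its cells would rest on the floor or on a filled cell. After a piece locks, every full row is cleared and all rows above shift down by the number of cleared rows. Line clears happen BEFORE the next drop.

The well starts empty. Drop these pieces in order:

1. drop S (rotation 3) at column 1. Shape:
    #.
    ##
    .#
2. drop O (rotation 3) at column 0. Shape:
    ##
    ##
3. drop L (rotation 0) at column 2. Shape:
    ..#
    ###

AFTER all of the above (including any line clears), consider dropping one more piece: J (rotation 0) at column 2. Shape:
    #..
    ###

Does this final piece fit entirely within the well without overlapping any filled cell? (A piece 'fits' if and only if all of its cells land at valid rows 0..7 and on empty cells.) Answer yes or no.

Answer: yes

Derivation:
Drop 1: S rot3 at col 1 lands with bottom-row=0; cleared 0 line(s) (total 0); column heights now [0 3 2 0 0 0 0], max=3
Drop 2: O rot3 at col 0 lands with bottom-row=3; cleared 0 line(s) (total 0); column heights now [5 5 2 0 0 0 0], max=5
Drop 3: L rot0 at col 2 lands with bottom-row=2; cleared 0 line(s) (total 0); column heights now [5 5 3 3 4 0 0], max=5
Test piece J rot0 at col 2 (width 3): heights before test = [5 5 3 3 4 0 0]; fits = True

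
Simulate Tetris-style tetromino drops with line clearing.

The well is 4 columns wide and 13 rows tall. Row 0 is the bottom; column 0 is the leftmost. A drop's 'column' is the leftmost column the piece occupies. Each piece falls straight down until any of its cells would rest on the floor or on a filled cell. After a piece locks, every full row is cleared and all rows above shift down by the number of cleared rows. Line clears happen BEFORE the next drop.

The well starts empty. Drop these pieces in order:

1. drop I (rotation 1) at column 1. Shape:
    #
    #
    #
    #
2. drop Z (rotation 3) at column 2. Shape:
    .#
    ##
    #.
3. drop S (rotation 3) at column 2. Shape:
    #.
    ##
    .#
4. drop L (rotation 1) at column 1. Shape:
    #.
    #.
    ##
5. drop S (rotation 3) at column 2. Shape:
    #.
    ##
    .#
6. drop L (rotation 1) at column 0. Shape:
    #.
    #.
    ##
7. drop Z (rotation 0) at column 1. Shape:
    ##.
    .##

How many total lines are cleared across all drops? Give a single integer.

Answer: 1

Derivation:
Drop 1: I rot1 at col 1 lands with bottom-row=0; cleared 0 line(s) (total 0); column heights now [0 4 0 0], max=4
Drop 2: Z rot3 at col 2 lands with bottom-row=0; cleared 0 line(s) (total 0); column heights now [0 4 2 3], max=4
Drop 3: S rot3 at col 2 lands with bottom-row=3; cleared 0 line(s) (total 0); column heights now [0 4 6 5], max=6
Drop 4: L rot1 at col 1 lands with bottom-row=6; cleared 0 line(s) (total 0); column heights now [0 9 7 5], max=9
Drop 5: S rot3 at col 2 lands with bottom-row=6; cleared 0 line(s) (total 0); column heights now [0 9 9 8], max=9
Drop 6: L rot1 at col 0 lands with bottom-row=9; cleared 0 line(s) (total 0); column heights now [12 10 9 8], max=12
Drop 7: Z rot0 at col 1 lands with bottom-row=9; cleared 1 line(s) (total 1); column heights now [11 10 10 8], max=11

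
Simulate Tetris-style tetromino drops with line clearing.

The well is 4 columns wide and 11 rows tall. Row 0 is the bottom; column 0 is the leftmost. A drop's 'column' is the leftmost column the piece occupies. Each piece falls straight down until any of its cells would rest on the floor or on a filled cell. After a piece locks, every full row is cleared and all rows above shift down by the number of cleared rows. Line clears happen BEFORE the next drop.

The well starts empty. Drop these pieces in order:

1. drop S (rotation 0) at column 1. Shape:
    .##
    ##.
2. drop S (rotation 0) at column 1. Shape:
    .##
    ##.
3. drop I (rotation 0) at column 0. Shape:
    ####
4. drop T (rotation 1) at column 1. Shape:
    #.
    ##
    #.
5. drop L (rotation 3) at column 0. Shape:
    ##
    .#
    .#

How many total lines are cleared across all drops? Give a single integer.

Drop 1: S rot0 at col 1 lands with bottom-row=0; cleared 0 line(s) (total 0); column heights now [0 1 2 2], max=2
Drop 2: S rot0 at col 1 lands with bottom-row=2; cleared 0 line(s) (total 0); column heights now [0 3 4 4], max=4
Drop 3: I rot0 at col 0 lands with bottom-row=4; cleared 1 line(s) (total 1); column heights now [0 3 4 4], max=4
Drop 4: T rot1 at col 1 lands with bottom-row=3; cleared 0 line(s) (total 1); column heights now [0 6 5 4], max=6
Drop 5: L rot3 at col 0 lands with bottom-row=6; cleared 0 line(s) (total 1); column heights now [9 9 5 4], max=9

Answer: 1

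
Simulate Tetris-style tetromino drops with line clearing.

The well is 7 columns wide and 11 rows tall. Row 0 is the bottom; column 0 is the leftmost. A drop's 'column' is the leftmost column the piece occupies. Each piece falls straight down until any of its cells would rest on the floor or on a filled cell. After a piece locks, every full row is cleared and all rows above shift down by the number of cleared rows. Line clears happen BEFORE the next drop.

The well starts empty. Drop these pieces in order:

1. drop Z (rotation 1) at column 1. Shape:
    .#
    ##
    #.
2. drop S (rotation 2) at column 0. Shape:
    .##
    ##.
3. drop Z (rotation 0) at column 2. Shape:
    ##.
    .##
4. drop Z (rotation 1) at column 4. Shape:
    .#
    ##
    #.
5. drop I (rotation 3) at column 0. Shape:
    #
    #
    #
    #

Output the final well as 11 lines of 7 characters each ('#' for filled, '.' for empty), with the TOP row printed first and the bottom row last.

Drop 1: Z rot1 at col 1 lands with bottom-row=0; cleared 0 line(s) (total 0); column heights now [0 2 3 0 0 0 0], max=3
Drop 2: S rot2 at col 0 lands with bottom-row=2; cleared 0 line(s) (total 0); column heights now [3 4 4 0 0 0 0], max=4
Drop 3: Z rot0 at col 2 lands with bottom-row=3; cleared 0 line(s) (total 0); column heights now [3 4 5 5 4 0 0], max=5
Drop 4: Z rot1 at col 4 lands with bottom-row=4; cleared 0 line(s) (total 0); column heights now [3 4 5 5 6 7 0], max=7
Drop 5: I rot3 at col 0 lands with bottom-row=3; cleared 0 line(s) (total 0); column heights now [7 4 5 5 6 7 0], max=7

Answer: .......
.......
.......
.......
#....#.
#...##.
#.###..
#####..
###....
.##....
.#.....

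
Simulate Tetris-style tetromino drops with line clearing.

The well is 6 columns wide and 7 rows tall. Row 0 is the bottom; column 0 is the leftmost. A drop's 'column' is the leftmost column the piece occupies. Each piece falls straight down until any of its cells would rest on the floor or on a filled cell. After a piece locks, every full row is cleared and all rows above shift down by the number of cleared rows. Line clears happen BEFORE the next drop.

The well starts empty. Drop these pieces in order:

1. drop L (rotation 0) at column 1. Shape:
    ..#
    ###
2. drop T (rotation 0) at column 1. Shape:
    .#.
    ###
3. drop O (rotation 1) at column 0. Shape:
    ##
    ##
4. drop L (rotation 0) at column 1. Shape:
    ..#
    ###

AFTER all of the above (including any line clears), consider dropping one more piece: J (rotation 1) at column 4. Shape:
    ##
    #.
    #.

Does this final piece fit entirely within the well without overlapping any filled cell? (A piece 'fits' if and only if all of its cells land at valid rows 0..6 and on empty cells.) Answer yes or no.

Drop 1: L rot0 at col 1 lands with bottom-row=0; cleared 0 line(s) (total 0); column heights now [0 1 1 2 0 0], max=2
Drop 2: T rot0 at col 1 lands with bottom-row=2; cleared 0 line(s) (total 0); column heights now [0 3 4 3 0 0], max=4
Drop 3: O rot1 at col 0 lands with bottom-row=3; cleared 0 line(s) (total 0); column heights now [5 5 4 3 0 0], max=5
Drop 4: L rot0 at col 1 lands with bottom-row=5; cleared 0 line(s) (total 0); column heights now [5 6 6 7 0 0], max=7
Test piece J rot1 at col 4 (width 2): heights before test = [5 6 6 7 0 0]; fits = True

Answer: yes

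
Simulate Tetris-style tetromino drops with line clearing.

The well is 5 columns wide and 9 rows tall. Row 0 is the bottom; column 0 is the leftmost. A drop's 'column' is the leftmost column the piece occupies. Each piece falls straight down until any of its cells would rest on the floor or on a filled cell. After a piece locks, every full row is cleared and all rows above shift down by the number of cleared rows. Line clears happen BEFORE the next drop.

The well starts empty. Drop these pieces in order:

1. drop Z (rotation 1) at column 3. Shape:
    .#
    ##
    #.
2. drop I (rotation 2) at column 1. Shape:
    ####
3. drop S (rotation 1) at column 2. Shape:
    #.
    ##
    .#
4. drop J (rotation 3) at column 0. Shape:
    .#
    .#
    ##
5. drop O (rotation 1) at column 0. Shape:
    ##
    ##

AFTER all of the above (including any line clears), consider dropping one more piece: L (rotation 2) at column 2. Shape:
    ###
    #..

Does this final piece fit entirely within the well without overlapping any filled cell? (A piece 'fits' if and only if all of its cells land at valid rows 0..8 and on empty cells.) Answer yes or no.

Drop 1: Z rot1 at col 3 lands with bottom-row=0; cleared 0 line(s) (total 0); column heights now [0 0 0 2 3], max=3
Drop 2: I rot2 at col 1 lands with bottom-row=3; cleared 0 line(s) (total 0); column heights now [0 4 4 4 4], max=4
Drop 3: S rot1 at col 2 lands with bottom-row=4; cleared 0 line(s) (total 0); column heights now [0 4 7 6 4], max=7
Drop 4: J rot3 at col 0 lands with bottom-row=4; cleared 0 line(s) (total 0); column heights now [5 7 7 6 4], max=7
Drop 5: O rot1 at col 0 lands with bottom-row=7; cleared 0 line(s) (total 0); column heights now [9 9 7 6 4], max=9
Test piece L rot2 at col 2 (width 3): heights before test = [9 9 7 6 4]; fits = True

Answer: yes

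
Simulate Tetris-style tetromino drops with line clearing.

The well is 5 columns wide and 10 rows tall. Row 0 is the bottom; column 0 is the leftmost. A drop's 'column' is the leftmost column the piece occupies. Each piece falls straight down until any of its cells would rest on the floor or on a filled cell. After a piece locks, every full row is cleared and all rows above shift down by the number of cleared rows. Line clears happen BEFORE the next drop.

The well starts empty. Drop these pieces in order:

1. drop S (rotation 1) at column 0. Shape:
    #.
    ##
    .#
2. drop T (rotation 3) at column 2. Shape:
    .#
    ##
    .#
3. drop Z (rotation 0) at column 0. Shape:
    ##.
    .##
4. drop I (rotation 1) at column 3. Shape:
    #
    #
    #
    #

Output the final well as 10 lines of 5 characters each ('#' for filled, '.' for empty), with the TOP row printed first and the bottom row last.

Drop 1: S rot1 at col 0 lands with bottom-row=0; cleared 0 line(s) (total 0); column heights now [3 2 0 0 0], max=3
Drop 2: T rot3 at col 2 lands with bottom-row=0; cleared 0 line(s) (total 0); column heights now [3 2 2 3 0], max=3
Drop 3: Z rot0 at col 0 lands with bottom-row=2; cleared 0 line(s) (total 0); column heights now [4 4 3 3 0], max=4
Drop 4: I rot1 at col 3 lands with bottom-row=3; cleared 0 line(s) (total 0); column heights now [4 4 3 7 0], max=7

Answer: .....
.....
.....
...#.
...#.
...#.
##.#.
####.
####.
.#.#.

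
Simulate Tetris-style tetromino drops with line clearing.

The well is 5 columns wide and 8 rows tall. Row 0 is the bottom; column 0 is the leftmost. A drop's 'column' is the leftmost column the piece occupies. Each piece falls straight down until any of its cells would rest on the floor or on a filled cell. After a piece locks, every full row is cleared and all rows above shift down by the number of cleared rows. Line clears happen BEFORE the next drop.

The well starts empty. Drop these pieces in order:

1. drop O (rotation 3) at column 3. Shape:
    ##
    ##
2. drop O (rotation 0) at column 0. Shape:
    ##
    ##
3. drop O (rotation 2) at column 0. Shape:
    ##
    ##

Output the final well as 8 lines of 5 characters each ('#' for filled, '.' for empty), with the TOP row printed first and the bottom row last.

Drop 1: O rot3 at col 3 lands with bottom-row=0; cleared 0 line(s) (total 0); column heights now [0 0 0 2 2], max=2
Drop 2: O rot0 at col 0 lands with bottom-row=0; cleared 0 line(s) (total 0); column heights now [2 2 0 2 2], max=2
Drop 3: O rot2 at col 0 lands with bottom-row=2; cleared 0 line(s) (total 0); column heights now [4 4 0 2 2], max=4

Answer: .....
.....
.....
.....
##...
##...
##.##
##.##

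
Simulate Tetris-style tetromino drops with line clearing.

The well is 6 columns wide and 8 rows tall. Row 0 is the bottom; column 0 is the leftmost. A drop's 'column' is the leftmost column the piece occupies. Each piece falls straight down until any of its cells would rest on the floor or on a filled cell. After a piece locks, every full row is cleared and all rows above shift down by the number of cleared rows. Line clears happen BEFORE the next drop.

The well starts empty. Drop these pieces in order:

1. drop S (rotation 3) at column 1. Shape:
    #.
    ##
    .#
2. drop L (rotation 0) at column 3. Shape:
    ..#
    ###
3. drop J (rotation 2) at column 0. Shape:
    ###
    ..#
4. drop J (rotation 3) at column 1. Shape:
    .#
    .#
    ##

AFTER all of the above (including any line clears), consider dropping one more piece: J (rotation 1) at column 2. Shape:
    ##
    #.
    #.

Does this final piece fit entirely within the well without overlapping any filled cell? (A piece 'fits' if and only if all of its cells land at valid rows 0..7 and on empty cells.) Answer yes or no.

Drop 1: S rot3 at col 1 lands with bottom-row=0; cleared 0 line(s) (total 0); column heights now [0 3 2 0 0 0], max=3
Drop 2: L rot0 at col 3 lands with bottom-row=0; cleared 0 line(s) (total 0); column heights now [0 3 2 1 1 2], max=3
Drop 3: J rot2 at col 0 lands with bottom-row=2; cleared 0 line(s) (total 0); column heights now [4 4 4 1 1 2], max=4
Drop 4: J rot3 at col 1 lands with bottom-row=4; cleared 0 line(s) (total 0); column heights now [4 5 7 1 1 2], max=7
Test piece J rot1 at col 2 (width 2): heights before test = [4 5 7 1 1 2]; fits = False

Answer: no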